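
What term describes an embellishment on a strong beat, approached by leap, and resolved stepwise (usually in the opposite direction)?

Appoggiatura.

Approach: by leap. Departure: by step. Metric position: strong.
Leap in, step out, in a metrically strong position — an appoggiatura. (It is the mirror image of the escape tone, which steps in and leaps out from a weak position.)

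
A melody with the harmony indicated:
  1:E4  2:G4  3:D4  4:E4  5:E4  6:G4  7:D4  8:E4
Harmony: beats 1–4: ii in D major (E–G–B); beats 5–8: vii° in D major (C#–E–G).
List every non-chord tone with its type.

The harmony at that moment is E minor triad (E, G, B); D4 is not a chord tone.
It is approached by leap down from G4 and left by step up to E4.
Leap in, step out — an appoggiatura.
The harmony at that moment is C# diminished triad (C#, E, G); D4 is not a chord tone.
It is approached by leap down from G4 and left by step up to E4.
Leap in, step out — an appoggiatura.

D4 (beat 3) — appoggiatura; D4 (beat 7) — appoggiatura.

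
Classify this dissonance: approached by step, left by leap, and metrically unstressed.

Escape tone.

Approach: by step. Departure: by leap. Metric position: weak.
Step in, leap out, from a weak position — an escape tone (échappée). (It is the mirror image of the appoggiatura, which leaps in and steps out on a strong beat.)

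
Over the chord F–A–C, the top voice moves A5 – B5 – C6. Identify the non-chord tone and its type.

The harmony at that moment is F major triad (F, A, C); B5 is not a chord tone.
It is approached by step up from A5 and left by step up to C6.
Step in, step out in the same direction — a passing tone.

B5 is a passing tone.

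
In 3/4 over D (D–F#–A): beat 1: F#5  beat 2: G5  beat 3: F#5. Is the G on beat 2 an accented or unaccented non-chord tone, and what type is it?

Unaccented neighbor tone.

The harmony at that moment is D major triad (D, F#, A); G5 is not a chord tone.
It is approached by step up from F#5 and left by step down to F#5.
Step away and step back to the same note — a neighbor tone (upper neighbor).
It falls on a weak beat, so it is unaccented.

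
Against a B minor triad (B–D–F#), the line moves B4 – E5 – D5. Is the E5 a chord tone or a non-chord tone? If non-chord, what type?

The harmony at that moment is B minor triad (B, D, F#); E5 is not a chord tone.
It is approached by leap up from B4 and left by step down to D5.
Leap in, step out — an appoggiatura.

Non-chord tone — an appoggiatura.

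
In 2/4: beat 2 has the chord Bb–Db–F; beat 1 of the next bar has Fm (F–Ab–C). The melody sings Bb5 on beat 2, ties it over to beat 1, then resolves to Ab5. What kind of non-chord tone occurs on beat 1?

The harmony at that moment is F minor triad (F, Ab, C); Bb5 is not a chord tone.
It is held over (the same pitch as the preceding Bb5) and left by step down to Ab5.
Held over from the previous chord and resolving down by step — a suspension.

Suspension.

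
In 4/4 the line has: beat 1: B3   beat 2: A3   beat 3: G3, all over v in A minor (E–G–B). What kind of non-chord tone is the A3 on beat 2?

The harmony at that moment is E minor triad (E, G, B); A3 is not a chord tone.
It is approached by step down from B3 and left by step down to G3.
Step in, step out in the same direction — a passing tone.

Passing tone.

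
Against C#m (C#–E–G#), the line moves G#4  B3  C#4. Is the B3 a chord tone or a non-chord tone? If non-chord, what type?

Non-chord tone — an appoggiatura.

The harmony at that moment is C# minor triad (C#, E, G#); B3 is not a chord tone.
It is approached by leap down from G#4 and left by step up to C#4.
Leap in, step out — an appoggiatura.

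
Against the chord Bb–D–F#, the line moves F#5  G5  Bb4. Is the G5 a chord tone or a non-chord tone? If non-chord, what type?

Non-chord tone — an escape tone.

The harmony at that moment is Bb augmented triad (Bb, D, F#); G5 is not a chord tone.
It is approached by step up from F#5 and left by leap down to Bb4.
Step in, leap out — an escape tone.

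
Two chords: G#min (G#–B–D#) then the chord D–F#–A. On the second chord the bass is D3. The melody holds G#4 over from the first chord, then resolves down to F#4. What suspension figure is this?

At the second chord the bass is D3. The suspended G#4 lies a fourth above the bass; after resolving down by step to F#4, the interval above the bass becomes a third.
Suspension figures are named by those two intervals: 4–3.

4–3 suspension.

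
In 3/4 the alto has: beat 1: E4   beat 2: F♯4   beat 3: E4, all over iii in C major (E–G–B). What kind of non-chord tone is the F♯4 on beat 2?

The harmony at that moment is E minor triad (E, G, B); F♯4 is not a chord tone.
It is approached by step up from E4 and left by step down to E4.
Step away and step back to the same note — a neighbor tone (upper neighbor).

Upper neighbor tone.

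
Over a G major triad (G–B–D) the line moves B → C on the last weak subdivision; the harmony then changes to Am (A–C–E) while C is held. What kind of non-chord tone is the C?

The harmony at that moment is G major triad (G, B, D); C is not a chord tone.
It is approached by step up from B and then sustained as the same pitch into the next harmony.
Arriving early and becoming a chord tone when the harmony changes — an anticipation.

C is an anticipation.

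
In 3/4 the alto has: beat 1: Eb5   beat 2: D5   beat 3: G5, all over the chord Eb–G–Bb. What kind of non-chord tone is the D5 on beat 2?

Escape tone.

The harmony at that moment is Eb major triad (Eb, G, Bb); D5 is not a chord tone.
It is approached by step down from Eb5 and left by leap up to G5.
Step in, leap out, on a weak beat — an escape tone.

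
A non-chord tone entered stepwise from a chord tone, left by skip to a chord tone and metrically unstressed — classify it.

Escape tone.

Approach: by step. Departure: by leap. Metric position: weak.
Step in, leap out, from a weak position — an escape tone (échappée). (It is the mirror image of the appoggiatura, which leaps in and steps out on a strong beat.)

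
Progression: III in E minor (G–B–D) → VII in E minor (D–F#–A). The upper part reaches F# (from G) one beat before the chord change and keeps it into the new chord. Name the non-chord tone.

F# is an anticipation.

The harmony at that moment is G major triad (G, B, D); F# is not a chord tone.
It is approached by step down from G and then sustained as the same pitch into the next harmony.
Arriving early and becoming a chord tone when the harmony changes — an anticipation.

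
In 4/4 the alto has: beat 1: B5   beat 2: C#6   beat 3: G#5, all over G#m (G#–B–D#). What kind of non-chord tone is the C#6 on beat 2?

Escape tone.

The harmony at that moment is G# minor triad (G#, B, D#); C#6 is not a chord tone.
It is approached by step up from B5 and left by leap down to G#5.
Step in, leap out, on a weak beat — an escape tone.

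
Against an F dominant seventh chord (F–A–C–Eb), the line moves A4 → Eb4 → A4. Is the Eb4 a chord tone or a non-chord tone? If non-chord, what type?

Chord tone (the seventh of F dominant seventh chord).

F dominant seventh chord contains F, A, C, Eb; Eb is the seventh, so it is a chord tone.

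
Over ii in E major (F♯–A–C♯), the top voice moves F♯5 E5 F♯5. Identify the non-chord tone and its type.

The harmony at that moment is F♯ minor triad (F♯, A, C♯); E5 is not a chord tone.
It is approached by step down from F♯5 and left by step up to F♯5.
Step away and step back to the same note — a neighbor tone (lower neighbor).

E5 is a neighbor tone.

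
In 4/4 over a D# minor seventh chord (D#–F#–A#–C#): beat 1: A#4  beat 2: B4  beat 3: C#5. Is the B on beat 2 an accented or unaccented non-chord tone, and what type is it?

The harmony at that moment is D# minor seventh chord (D#, F#, A#, C#); B4 is not a chord tone.
It is approached by step up from A#4 and left by step up to C#5.
Step in, step out in the same direction — a passing tone.
It falls on a weak beat, so it is unaccented.

Unaccented passing tone.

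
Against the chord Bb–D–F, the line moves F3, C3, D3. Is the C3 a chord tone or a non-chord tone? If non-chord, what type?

Non-chord tone — an appoggiatura.

The harmony at that moment is Bb major triad (Bb, D, F); C3 is not a chord tone.
It is approached by leap down from F3 and left by step up to D3.
Leap in, step out — an appoggiatura.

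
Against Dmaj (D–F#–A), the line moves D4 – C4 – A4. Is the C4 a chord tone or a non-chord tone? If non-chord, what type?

The harmony at that moment is D major triad (D, F#, A); C4 is not a chord tone.
It is approached by step down from D4 and left by leap up to A4.
Step in, leap out — an escape tone.

Non-chord tone — an escape tone.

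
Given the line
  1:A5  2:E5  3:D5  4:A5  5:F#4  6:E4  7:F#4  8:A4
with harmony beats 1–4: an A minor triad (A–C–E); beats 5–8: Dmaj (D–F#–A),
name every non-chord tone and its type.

D5 (beat 3) — escape tone; E4 (beat 6) — neighbor tone.

The harmony at that moment is A minor triad (A, C, E); D5 is not a chord tone.
It is approached by step down from E5 and left by leap up to A5.
Step in, leap out — an escape tone.
The harmony at that moment is D major triad (D, F#, A); E4 is not a chord tone.
It is approached by step down from F#4 and left by step up to F#4.
Step away and step back to the same note — a neighbor tone (lower neighbor).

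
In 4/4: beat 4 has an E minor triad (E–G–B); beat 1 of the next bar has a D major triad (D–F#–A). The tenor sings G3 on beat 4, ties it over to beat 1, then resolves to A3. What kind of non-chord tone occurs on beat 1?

The harmony at that moment is D major triad (D, F#, A); G3 is not a chord tone.
It is held over (the same pitch as the preceding G3) and left by step up to A3.
Held over from the previous chord and resolving up by step — a retardation.

Retardation.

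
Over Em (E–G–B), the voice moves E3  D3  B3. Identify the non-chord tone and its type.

D3 is an escape tone.

The harmony at that moment is E minor triad (E, G, B); D3 is not a chord tone.
It is approached by step down from E3 and left by leap up to B3.
Step in, leap out — an escape tone.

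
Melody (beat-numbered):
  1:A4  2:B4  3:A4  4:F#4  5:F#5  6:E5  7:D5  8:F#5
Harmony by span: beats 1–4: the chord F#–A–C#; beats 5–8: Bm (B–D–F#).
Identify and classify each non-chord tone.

The harmony at that moment is F# minor triad (F#, A, C#); B4 is not a chord tone.
It is approached by step up from A4 and left by step down to A4.
Step away and step back to the same note — a neighbor tone (upper neighbor).
The harmony at that moment is B minor triad (B, D, F#); E5 is not a chord tone.
It is approached by step down from F#5 and left by step down to D5.
Step in, step out in the same direction — a passing tone.

B4 (beat 2) — neighbor tone; E5 (beat 6) — passing tone.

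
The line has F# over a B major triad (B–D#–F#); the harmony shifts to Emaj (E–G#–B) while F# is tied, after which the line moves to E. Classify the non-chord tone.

F# is a suspension.

The harmony at that moment is E major triad (E, G#, B); F# is not a chord tone.
It is held over (the same pitch as the preceding F#) and left by step down to E.
Held over from the previous chord and resolving down by step — a suspension.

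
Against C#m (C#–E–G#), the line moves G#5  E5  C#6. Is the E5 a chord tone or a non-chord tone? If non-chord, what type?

Chord tone (the third of C# minor triad).

C# minor triad contains C#, E, G#; E is the third, so it is a chord tone.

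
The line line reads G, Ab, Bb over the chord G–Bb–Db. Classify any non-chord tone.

Ab is a passing tone.

The harmony at that moment is G diminished triad (G, Bb, Db); Ab is not a chord tone.
It is approached by step up from G and left by step up to Bb.
Step in, step out in the same direction — a passing tone.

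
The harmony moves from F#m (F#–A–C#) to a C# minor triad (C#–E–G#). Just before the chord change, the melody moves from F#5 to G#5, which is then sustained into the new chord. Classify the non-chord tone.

G#5 is an anticipation.

The harmony at that moment is F# minor triad (F#, A, C#); G#5 is not a chord tone.
It is approached by step up from F#5 and then sustained as the same pitch into the next harmony.
Arriving early and becoming a chord tone when the harmony changes — an anticipation.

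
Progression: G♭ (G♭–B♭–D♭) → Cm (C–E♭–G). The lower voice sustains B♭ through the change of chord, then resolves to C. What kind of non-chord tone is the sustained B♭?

The harmony at that moment is C minor triad (C, E♭, G); B♭ is not a chord tone.
It is held over (the same pitch as the preceding B♭) and left by step up to C.
Held over from the previous chord and resolving up by step — a retardation.

B♭ is a retardation.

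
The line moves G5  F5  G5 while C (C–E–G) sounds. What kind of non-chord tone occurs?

F5 is a neighbor tone.

The harmony at that moment is C major triad (C, E, G); F5 is not a chord tone.
It is approached by step down from G5 and left by step up to G5.
Step away and step back to the same note — a neighbor tone (lower neighbor).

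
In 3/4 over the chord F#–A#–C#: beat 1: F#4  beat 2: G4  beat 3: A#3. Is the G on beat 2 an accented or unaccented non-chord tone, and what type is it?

The harmony at that moment is F# major triad (F#, A#, C#); G4 is not a chord tone.
It is approached by step up from F#4 and left by leap down to A#3.
Step in, leap out — an escape tone.
It falls on a weak beat, so it is unaccented.

Unaccented escape tone.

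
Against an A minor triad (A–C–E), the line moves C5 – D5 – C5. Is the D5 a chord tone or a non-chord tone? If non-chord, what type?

Non-chord tone — a neighbor tone.

The harmony at that moment is A minor triad (A, C, E); D5 is not a chord tone.
It is approached by step up from C5 and left by step down to C5.
Step away and step back to the same note — a neighbor tone (upper neighbor).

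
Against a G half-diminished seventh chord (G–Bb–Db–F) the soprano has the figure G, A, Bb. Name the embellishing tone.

The harmony at that moment is G half-diminished seventh chord (G, Bb, Db, F); A is not a chord tone.
It is approached by step up from G and left by step up to Bb.
Step in, step out in the same direction — a passing tone.

A is a passing tone.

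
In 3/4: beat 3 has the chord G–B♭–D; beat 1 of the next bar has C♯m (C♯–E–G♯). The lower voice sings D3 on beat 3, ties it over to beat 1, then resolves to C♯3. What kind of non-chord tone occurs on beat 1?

Suspension.

The harmony at that moment is C♯ minor triad (C♯, E, G♯); D3 is not a chord tone.
It is held over (the same pitch as the preceding D3) and left by step down to C♯3.
Held over from the previous chord and resolving down by step — a suspension.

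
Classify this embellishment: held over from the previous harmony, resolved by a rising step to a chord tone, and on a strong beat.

Retardation.

Approach: by preparation — the pitch is first a chord tone, then held (tied or repeated) while the harmony changes under it. Departure: up by step. Metric position: strong.
A prepared dissonance that resolves upward by step — a retardation. (The same figure resolving downward would be a suspension.)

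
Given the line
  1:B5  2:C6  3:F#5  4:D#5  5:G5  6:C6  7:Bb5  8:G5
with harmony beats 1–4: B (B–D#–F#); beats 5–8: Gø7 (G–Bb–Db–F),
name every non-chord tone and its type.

The harmony at that moment is B major triad (B, D#, F#); C6 is not a chord tone.
It is approached by step up from B5 and left by leap down to F#5.
Step in, leap out — an escape tone.
The harmony at that moment is G half-diminished seventh chord (G, Bb, Db, F); C6 is not a chord tone.
It is approached by leap up from G5 and left by step down to Bb5.
Leap in, step out — an appoggiatura.

C6 (beat 2) — escape tone; C6 (beat 6) — appoggiatura.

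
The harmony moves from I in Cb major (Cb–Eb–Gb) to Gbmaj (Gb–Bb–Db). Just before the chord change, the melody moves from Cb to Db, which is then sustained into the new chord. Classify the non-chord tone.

The harmony at that moment is Cb major triad (Cb, Eb, Gb); Db is not a chord tone.
It is approached by step up from Cb and then sustained as the same pitch into the next harmony.
Arriving early and becoming a chord tone when the harmony changes — an anticipation.

Db is an anticipation.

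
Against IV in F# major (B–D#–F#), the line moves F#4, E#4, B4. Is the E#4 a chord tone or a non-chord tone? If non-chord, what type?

Non-chord tone — an escape tone.

The harmony at that moment is B major triad (B, D#, F#); E#4 is not a chord tone.
It is approached by step down from F#4 and left by leap up to B4.
Step in, leap out — an escape tone.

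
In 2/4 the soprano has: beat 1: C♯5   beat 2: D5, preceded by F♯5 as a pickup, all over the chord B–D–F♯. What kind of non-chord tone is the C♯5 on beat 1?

The harmony at that moment is B minor triad (B, D, F♯); C♯5 is not a chord tone.
It is approached by leap down from F♯5 and left by step up to D5.
Leap in, step out, metrically accented — an appoggiatura.

Appoggiatura.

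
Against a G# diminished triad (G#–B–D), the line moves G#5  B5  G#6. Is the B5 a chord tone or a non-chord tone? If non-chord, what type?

G# diminished triad contains G#, B, D; B is the third, so it is a chord tone.

Chord tone (the third of G# diminished triad).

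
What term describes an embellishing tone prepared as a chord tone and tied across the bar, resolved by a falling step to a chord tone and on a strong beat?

Suspension.

Approach: by preparation — the pitch is first a chord tone, then held (tied or repeated) while the harmony changes under it. Departure: down by step. Metric position: strong.
A prepared dissonance that resolves downward by step — a suspension. (The same figure resolving upward would be a retardation.)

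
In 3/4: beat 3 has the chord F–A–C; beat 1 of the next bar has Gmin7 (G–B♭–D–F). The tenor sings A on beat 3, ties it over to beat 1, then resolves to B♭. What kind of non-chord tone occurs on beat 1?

Retardation.

The harmony at that moment is G minor seventh chord (G, B♭, D, F); A is not a chord tone.
It is held over (the same pitch as the preceding A) and left by step up to B♭.
Held over from the previous chord and resolving up by step — a retardation.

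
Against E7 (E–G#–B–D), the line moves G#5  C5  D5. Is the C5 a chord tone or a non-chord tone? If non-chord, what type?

The harmony at that moment is E dominant seventh chord (E, G#, B, D); C5 is not a chord tone.
It is approached by leap down from G#5 and left by step up to D5.
Leap in, step out — an appoggiatura.

Non-chord tone — an appoggiatura.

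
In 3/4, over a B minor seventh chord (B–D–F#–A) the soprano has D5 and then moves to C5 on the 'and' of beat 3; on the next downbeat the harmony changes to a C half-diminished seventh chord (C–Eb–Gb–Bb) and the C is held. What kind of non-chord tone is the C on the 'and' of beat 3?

The harmony at that moment is B minor seventh chord (B, D, F#, A); C5 is not a chord tone.
It is approached by step down from D5 and then sustained as the same pitch into the next harmony.
Arriving early and becoming a chord tone when the harmony changes — an anticipation.

Anticipation.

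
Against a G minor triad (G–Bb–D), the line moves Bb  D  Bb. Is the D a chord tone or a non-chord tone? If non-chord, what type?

Chord tone (the fifth of G minor triad).

G minor triad contains G, Bb, D; D is the fifth, so it is a chord tone.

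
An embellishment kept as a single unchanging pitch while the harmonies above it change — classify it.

Pedal tone.

Approach: none. Departure: none — a single pitch is sustained while the chords change around it, passing through harmonies that do not contain it.
No melodic motion at all; the dissonance is created entirely by the moving harmonies against the stationary note — a pedal tone (pedal point).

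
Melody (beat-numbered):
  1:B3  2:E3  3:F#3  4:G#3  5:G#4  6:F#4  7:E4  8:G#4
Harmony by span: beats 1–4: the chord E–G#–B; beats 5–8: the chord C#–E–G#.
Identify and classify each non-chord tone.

The harmony at that moment is E major triad (E, G#, B); F#3 is not a chord tone.
It is approached by step up from E3 and left by step up to G#3.
Step in, step out in the same direction — a passing tone.
The harmony at that moment is C# minor triad (C#, E, G#); F#4 is not a chord tone.
It is approached by step down from G#4 and left by step down to E4.
Step in, step out in the same direction — a passing tone.

F#3 (beat 3) — passing tone; F#4 (beat 6) — passing tone.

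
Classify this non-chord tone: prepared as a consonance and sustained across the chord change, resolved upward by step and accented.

Approach: by preparation — the pitch is first a chord tone, then held (tied or repeated) while the harmony changes under it. Departure: up by step. Metric position: strong.
A prepared dissonance that resolves upward by step — a retardation. (The same figure resolving downward would be a suspension.)

Retardation.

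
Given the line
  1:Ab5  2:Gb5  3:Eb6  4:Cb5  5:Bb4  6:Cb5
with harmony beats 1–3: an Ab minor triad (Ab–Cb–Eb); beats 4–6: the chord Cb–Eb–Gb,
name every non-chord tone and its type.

Gb5 (beat 2) — escape tone; Bb4 (beat 5) — neighbor tone.

The harmony at that moment is Ab minor triad (Ab, Cb, Eb); Gb5 is not a chord tone.
It is approached by step down from Ab5 and left by leap up to Eb6.
Step in, leap out — an escape tone.
The harmony at that moment is Cb major triad (Cb, Eb, Gb); Bb4 is not a chord tone.
It is approached by step down from Cb5 and left by step up to Cb5.
Step away and step back to the same note — a neighbor tone (lower neighbor).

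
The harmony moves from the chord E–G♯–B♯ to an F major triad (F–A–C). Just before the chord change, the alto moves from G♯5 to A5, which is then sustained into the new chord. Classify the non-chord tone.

The harmony at that moment is E augmented triad (E, G♯, B♯); A5 is not a chord tone.
It is approached by step up from G♯5 and then sustained as the same pitch into the next harmony.
Arriving early and becoming a chord tone when the harmony changes — an anticipation.

A5 is an anticipation.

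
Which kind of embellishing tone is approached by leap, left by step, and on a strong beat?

Approach: by leap. Departure: by step. Metric position: strong.
Leap in, step out, in a metrically strong position — an appoggiatura. (It is the mirror image of the escape tone, which steps in and leaps out from a weak position.)

Appoggiatura.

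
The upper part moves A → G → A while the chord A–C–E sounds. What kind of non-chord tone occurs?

G is a neighbor tone.

The harmony at that moment is A minor triad (A, C, E); G is not a chord tone.
It is approached by step down from A and left by step up to A.
Step away and step back to the same note — a neighbor tone (lower neighbor).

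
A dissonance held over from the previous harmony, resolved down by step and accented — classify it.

Approach: by preparation — the pitch is first a chord tone, then held (tied or repeated) while the harmony changes under it. Departure: down by step. Metric position: strong.
A prepared dissonance that resolves downward by step — a suspension. (The same figure resolving upward would be a retardation.)

Suspension.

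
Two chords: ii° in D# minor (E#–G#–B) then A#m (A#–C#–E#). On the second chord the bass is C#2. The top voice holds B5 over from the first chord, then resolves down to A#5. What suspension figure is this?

7–6 suspension.

At the second chord the bass is C#2. The suspended B5 lies a seventh above the bass; after resolving down by step to A#5, the interval above the bass becomes a sixth.
Suspension figures are named by those two intervals: 7–6.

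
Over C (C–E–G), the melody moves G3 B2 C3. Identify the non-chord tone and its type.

The harmony at that moment is C major triad (C, E, G); B2 is not a chord tone.
It is approached by leap down from G3 and left by step up to C3.
Leap in, step out — an appoggiatura.

B2 is an appoggiatura.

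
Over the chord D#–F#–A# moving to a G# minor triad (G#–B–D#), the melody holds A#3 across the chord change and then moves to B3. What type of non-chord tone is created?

A#3 is a retardation.

The harmony at that moment is G# minor triad (G#, B, D#); A#3 is not a chord tone.
It is held over (the same pitch as the preceding A#3) and left by step up to B3.
Held over from the previous chord and resolving up by step — a retardation.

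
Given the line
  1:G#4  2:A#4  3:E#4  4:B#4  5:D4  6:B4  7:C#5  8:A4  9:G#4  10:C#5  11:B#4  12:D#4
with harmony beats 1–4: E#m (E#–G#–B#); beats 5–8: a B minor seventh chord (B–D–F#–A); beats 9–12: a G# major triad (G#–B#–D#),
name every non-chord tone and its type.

A#4 (beat 2) — escape tone; C#5 (beat 7) — escape tone; C#5 (beat 10) — appoggiatura.

The harmony at that moment is E# minor triad (E#, G#, B#); A#4 is not a chord tone.
It is approached by step up from G#4 and left by leap down to E#4.
Step in, leap out — an escape tone.
The harmony at that moment is B minor seventh chord (B, D, F#, A); C#5 is not a chord tone.
It is approached by step up from B4 and left by leap down to A4.
Step in, leap out — an escape tone.
The harmony at that moment is G# major triad (G#, B#, D#); C#5 is not a chord tone.
It is approached by leap up from G#4 and left by step down to B#4.
Leap in, step out — an appoggiatura.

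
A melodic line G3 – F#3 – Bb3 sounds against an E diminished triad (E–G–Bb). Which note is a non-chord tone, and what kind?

The harmony at that moment is E diminished triad (E, G, Bb); F#3 is not a chord tone.
It is approached by step down from G3 and left by leap up to Bb3.
Step in, leap out — an escape tone.

F#3 is an escape tone.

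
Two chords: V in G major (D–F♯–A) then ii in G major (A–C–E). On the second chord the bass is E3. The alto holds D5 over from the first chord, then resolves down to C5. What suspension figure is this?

7–6 suspension.

At the second chord the bass is E3. The suspended D5 lies a seventh above the bass; after resolving down by step to C5, the interval above the bass becomes a sixth.
Suspension figures are named by those two intervals: 7–6.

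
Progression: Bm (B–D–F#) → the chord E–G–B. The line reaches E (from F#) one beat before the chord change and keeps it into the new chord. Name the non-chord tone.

E is an anticipation.

The harmony at that moment is B minor triad (B, D, F#); E is not a chord tone.
It is approached by step down from F# and then sustained as the same pitch into the next harmony.
Arriving early and becoming a chord tone when the harmony changes — an anticipation.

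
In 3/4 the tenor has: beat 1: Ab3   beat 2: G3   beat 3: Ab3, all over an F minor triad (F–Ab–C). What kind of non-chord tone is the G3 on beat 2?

The harmony at that moment is F minor triad (F, Ab, C); G3 is not a chord tone.
It is approached by step down from Ab3 and left by step up to Ab3.
Step away and step back to the same note — a neighbor tone (lower neighbor).

Lower neighbor tone.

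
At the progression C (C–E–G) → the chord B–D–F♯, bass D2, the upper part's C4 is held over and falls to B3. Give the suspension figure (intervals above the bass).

At the second chord the bass is D2. The suspended C4 lies a seventh above the bass; after resolving down by step to B3, the interval above the bass becomes a sixth.
Suspension figures are named by those two intervals: 7–6.

7–6 suspension.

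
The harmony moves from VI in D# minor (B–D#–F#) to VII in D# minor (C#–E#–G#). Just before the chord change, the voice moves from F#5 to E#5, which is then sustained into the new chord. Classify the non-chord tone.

E#5 is an anticipation.

The harmony at that moment is B major triad (B, D#, F#); E#5 is not a chord tone.
It is approached by step down from F#5 and then sustained as the same pitch into the next harmony.
Arriving early and becoming a chord tone when the harmony changes — an anticipation.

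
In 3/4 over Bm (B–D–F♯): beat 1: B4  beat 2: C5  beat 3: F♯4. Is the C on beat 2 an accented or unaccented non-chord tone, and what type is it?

The harmony at that moment is B minor triad (B, D, F♯); C5 is not a chord tone.
It is approached by step up from B4 and left by leap down to F♯4.
Step in, leap out — an escape tone.
It falls on a weak beat, so it is unaccented.

Unaccented escape tone.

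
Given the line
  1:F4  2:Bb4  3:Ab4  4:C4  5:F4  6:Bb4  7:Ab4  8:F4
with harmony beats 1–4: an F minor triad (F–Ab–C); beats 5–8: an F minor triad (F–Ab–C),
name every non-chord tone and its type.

The harmony at that moment is F minor triad (F, Ab, C); Bb4 is not a chord tone.
It is approached by leap up from F4 and left by step down to Ab4.
Leap in, step out — an appoggiatura.
The harmony at that moment is F minor triad (F, Ab, C); Bb4 is not a chord tone.
It is approached by leap up from F4 and left by step down to Ab4.
Leap in, step out — an appoggiatura.

Bb4 (beat 2) — appoggiatura; Bb4 (beat 6) — appoggiatura.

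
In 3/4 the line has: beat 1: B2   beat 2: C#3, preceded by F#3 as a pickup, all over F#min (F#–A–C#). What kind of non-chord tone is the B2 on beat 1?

The harmony at that moment is F# minor triad (F#, A, C#); B2 is not a chord tone.
It is approached by leap down from F#3 and left by step up to C#3.
Leap in, step out, metrically accented — an appoggiatura.

Appoggiatura.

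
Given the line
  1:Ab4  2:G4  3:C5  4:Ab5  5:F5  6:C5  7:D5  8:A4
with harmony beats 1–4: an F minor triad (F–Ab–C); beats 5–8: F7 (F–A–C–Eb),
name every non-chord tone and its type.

The harmony at that moment is F minor triad (F, Ab, C); G4 is not a chord tone.
It is approached by step down from Ab4 and left by leap up to C5.
Step in, leap out — an escape tone.
The harmony at that moment is F dominant seventh chord (F, A, C, Eb); D5 is not a chord tone.
It is approached by step up from C5 and left by leap down to A4.
Step in, leap out — an escape tone.

G4 (beat 2) — escape tone; D5 (beat 7) — escape tone.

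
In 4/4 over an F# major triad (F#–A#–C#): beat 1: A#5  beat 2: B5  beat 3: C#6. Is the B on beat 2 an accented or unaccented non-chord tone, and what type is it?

The harmony at that moment is F# major triad (F#, A#, C#); B5 is not a chord tone.
It is approached by step up from A#5 and left by step up to C#6.
Step in, step out in the same direction — a passing tone.
It falls on a weak beat, so it is unaccented.

Unaccented passing tone.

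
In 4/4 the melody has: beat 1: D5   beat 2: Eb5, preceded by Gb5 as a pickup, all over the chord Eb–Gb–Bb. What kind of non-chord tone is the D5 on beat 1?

The harmony at that moment is Eb minor triad (Eb, Gb, Bb); D5 is not a chord tone.
It is approached by leap down from Gb5 and left by step up to Eb5.
Leap in, step out, metrically accented — an appoggiatura.

Appoggiatura.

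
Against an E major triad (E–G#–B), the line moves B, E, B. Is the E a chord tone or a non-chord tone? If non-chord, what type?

Chord tone (the root of E major triad).

E major triad contains E, G#, B; E is the root, so it is a chord tone.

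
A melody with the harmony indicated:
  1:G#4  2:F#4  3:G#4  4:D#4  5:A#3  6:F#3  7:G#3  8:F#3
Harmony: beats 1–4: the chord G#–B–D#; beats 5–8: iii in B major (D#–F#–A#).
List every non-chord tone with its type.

F#4 (beat 2) — neighbor tone; G#3 (beat 7) — neighbor tone.

The harmony at that moment is G# minor triad (G#, B, D#); F#4 is not a chord tone.
It is approached by step down from G#4 and left by step up to G#4.
Step away and step back to the same note — a neighbor tone (lower neighbor).
The harmony at that moment is D# minor triad (D#, F#, A#); G#3 is not a chord tone.
It is approached by step up from F#3 and left by step down to F#3.
Step away and step back to the same note — a neighbor tone (upper neighbor).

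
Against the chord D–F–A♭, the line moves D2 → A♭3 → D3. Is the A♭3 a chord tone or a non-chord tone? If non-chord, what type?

D diminished triad contains D, F, A♭; A♭ is the fifth, so it is a chord tone.

Chord tone (the fifth of D diminished triad).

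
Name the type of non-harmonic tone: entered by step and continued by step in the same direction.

Approach: by step. Departure: by step, continuing in the same direction.
Stepwise on both sides with no change of direction means the note fills in the space between two different chord tones — a passing tone. (Had it turned back to its starting note it would be a neighbor tone instead.)

Passing tone.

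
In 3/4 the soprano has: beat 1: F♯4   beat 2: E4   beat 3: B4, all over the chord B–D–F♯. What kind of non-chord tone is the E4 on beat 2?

The harmony at that moment is B minor triad (B, D, F♯); E4 is not a chord tone.
It is approached by step down from F♯4 and left by leap up to B4.
Step in, leap out, on a weak beat — an escape tone.

Escape tone.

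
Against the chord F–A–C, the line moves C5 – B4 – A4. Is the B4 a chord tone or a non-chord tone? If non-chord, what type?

The harmony at that moment is F major triad (F, A, C); B4 is not a chord tone.
It is approached by step down from C5 and left by step down to A4.
Step in, step out in the same direction — a passing tone.

Non-chord tone — a passing tone.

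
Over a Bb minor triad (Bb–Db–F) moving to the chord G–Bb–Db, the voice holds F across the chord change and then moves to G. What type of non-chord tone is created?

F is a retardation.

The harmony at that moment is G diminished triad (G, Bb, Db); F is not a chord tone.
It is held over (the same pitch as the preceding F) and left by step up to G.
Held over from the previous chord and resolving up by step — a retardation.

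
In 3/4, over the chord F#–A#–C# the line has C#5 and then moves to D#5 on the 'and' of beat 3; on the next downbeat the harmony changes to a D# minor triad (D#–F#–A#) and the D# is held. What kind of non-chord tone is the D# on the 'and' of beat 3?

The harmony at that moment is F# major triad (F#, A#, C#); D#5 is not a chord tone.
It is approached by step up from C#5 and then sustained as the same pitch into the next harmony.
Arriving early and becoming a chord tone when the harmony changes — an anticipation.

Anticipation.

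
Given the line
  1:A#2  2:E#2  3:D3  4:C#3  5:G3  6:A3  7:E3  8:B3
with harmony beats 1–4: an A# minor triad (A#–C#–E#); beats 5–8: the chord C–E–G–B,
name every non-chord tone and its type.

D3 (beat 3) — appoggiatura; A3 (beat 6) — escape tone.

The harmony at that moment is A# minor triad (A#, C#, E#); D3 is not a chord tone.
It is approached by leap up from E#2 and left by step down to C#3.
Leap in, step out — an appoggiatura.
The harmony at that moment is C major seventh chord (C, E, G, B); A3 is not a chord tone.
It is approached by step up from G3 and left by leap down to E3.
Step in, leap out — an escape tone.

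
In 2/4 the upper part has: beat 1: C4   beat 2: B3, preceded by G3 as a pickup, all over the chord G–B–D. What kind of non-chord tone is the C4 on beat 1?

Appoggiatura.

The harmony at that moment is G major triad (G, B, D); C4 is not a chord tone.
It is approached by leap up from G3 and left by step down to B3.
Leap in, step out, metrically accented — an appoggiatura.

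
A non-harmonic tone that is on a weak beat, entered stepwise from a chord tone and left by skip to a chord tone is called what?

Approach: by step. Departure: by leap. Metric position: weak.
Step in, leap out, from a weak position — an escape tone (échappée). (It is the mirror image of the appoggiatura, which leaps in and steps out on a strong beat.)

Escape tone.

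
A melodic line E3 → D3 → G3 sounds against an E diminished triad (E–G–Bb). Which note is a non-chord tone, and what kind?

D3 is an escape tone.

The harmony at that moment is E diminished triad (E, G, Bb); D3 is not a chord tone.
It is approached by step down from E3 and left by leap up to G3.
Step in, leap out — an escape tone.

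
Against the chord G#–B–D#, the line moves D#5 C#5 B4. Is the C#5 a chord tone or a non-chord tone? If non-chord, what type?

The harmony at that moment is G# minor triad (G#, B, D#); C#5 is not a chord tone.
It is approached by step down from D#5 and left by step down to B4.
Step in, step out in the same direction — a passing tone.

Non-chord tone — a passing tone.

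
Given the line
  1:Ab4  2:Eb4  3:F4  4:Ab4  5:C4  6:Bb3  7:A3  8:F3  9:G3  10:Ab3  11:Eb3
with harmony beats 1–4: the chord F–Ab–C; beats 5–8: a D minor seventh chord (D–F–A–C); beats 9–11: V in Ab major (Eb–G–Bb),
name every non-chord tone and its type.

The harmony at that moment is F minor triad (F, Ab, C); Eb4 is not a chord tone.
It is approached by leap down from Ab4 and left by step up to F4.
Leap in, step out — an appoggiatura.
The harmony at that moment is D minor seventh chord (D, F, A, C); Bb3 is not a chord tone.
It is approached by step down from C4 and left by step down to A3.
Step in, step out in the same direction — a passing tone.
The harmony at that moment is Eb major triad (Eb, G, Bb); Ab3 is not a chord tone.
It is approached by step up from G3 and left by leap down to Eb3.
Step in, leap out — an escape tone.

Eb4 (beat 2) — appoggiatura; Bb3 (beat 6) — passing tone; Ab3 (beat 10) — escape tone.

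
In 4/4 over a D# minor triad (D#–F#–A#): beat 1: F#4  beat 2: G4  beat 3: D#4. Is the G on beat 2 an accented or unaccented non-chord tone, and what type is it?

The harmony at that moment is D# minor triad (D#, F#, A#); G4 is not a chord tone.
It is approached by step up from F#4 and left by leap down to D#4.
Step in, leap out — an escape tone.
It falls on a weak beat, so it is unaccented.

Unaccented escape tone.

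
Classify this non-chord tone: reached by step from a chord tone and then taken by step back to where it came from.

Neighbor tone.

Approach: by step. Departure: by step in the opposite direction, back to the starting pitch.
Stepwise on both sides but reversing to return to the same chord tone — a neighbor tone. (Had it continued onward in the same direction it would be a passing tone instead.)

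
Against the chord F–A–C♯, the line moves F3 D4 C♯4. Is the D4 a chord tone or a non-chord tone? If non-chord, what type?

Non-chord tone — an appoggiatura.

The harmony at that moment is F augmented triad (F, A, C♯); D4 is not a chord tone.
It is approached by leap up from F3 and left by step down to C♯4.
Leap in, step out — an appoggiatura.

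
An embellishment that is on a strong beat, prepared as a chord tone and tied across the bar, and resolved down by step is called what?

Approach: by preparation — the pitch is first a chord tone, then held (tied or repeated) while the harmony changes under it. Departure: down by step. Metric position: strong.
A prepared dissonance that resolves downward by step — a suspension. (The same figure resolving upward would be a retardation.)

Suspension.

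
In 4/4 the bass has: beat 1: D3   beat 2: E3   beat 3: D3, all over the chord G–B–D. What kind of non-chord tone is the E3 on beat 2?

Upper neighbor tone.

The harmony at that moment is G major triad (G, B, D); E3 is not a chord tone.
It is approached by step up from D3 and left by step down to D3.
Step away and step back to the same note — a neighbor tone (upper neighbor).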